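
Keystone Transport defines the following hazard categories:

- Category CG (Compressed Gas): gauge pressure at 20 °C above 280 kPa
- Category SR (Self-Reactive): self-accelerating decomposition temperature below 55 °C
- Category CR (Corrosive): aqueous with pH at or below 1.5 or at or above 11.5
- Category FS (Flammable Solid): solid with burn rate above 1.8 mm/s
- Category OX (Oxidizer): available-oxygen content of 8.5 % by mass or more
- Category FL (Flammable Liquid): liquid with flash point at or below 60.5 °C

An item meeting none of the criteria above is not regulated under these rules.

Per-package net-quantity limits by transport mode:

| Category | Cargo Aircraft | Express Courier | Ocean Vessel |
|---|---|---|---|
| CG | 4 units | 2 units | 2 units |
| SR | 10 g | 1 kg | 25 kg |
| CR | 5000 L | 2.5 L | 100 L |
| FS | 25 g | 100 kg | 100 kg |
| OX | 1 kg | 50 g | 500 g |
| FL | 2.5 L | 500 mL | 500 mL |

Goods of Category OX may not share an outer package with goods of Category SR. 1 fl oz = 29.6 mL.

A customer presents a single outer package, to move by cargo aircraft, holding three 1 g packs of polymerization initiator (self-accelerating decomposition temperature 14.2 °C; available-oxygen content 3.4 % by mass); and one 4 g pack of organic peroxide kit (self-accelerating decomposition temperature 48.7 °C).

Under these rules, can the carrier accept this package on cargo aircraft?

Self-accelerating decomposition temperature 14.2 °C meets the Category SR criterion (Self-Reactive), so the polymerization initiator is Category SR.
Organic peroxide kit: self-accelerating decomposition temperature 48.7 °C < 55 °C → Category SR (Self-Reactive).
Total Category SR: (three 1 g packs = 3 g) + 4 g = 7 g.
That is within the Category SR cargo aircraft limit of 10 g.

Yes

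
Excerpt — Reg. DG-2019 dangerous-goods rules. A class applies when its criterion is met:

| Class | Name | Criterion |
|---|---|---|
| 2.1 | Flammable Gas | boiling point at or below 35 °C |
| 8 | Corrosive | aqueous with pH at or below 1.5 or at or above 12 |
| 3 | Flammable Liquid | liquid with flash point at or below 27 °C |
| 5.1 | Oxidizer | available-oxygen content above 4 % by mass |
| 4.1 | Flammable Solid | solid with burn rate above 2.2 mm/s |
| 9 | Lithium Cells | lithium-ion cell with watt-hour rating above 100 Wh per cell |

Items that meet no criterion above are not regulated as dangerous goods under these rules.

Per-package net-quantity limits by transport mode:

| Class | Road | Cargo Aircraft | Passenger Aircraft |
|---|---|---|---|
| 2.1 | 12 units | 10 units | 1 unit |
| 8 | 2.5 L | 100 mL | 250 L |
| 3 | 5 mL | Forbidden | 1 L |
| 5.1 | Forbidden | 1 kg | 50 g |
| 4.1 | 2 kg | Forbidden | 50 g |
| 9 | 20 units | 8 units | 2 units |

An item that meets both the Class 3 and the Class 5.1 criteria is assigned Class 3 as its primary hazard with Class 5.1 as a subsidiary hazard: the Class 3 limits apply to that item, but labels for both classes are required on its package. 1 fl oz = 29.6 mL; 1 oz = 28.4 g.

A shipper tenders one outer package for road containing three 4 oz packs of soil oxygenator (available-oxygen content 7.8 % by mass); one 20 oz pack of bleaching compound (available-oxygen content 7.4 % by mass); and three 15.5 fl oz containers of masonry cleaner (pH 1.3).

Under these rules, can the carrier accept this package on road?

Soil oxygenator: available-oxygen content 7.8 % by mass > 4 % by mass → Class 5.1 (Oxidizer).
Bleaching compound: available-oxygen content 7.4 % by mass > 4 % by mass → Class 5.1 (Oxidizer).
Masonry cleaner: pH 1.3 ≤ 1.5 → Class 8 (Corrosive).
Class 5.1 net quantity: (three 4 oz packs = 340.8 g) + (one 20 oz pack = 568 g) = 908.8 g.
Class 5.1 is Forbidden by road.
Class 8 quantity: three 15.5 fl oz containers = 1376.4 mL.
1376.4 mL ≤ 2.5 L (road limit, Class 8) — within limit.

No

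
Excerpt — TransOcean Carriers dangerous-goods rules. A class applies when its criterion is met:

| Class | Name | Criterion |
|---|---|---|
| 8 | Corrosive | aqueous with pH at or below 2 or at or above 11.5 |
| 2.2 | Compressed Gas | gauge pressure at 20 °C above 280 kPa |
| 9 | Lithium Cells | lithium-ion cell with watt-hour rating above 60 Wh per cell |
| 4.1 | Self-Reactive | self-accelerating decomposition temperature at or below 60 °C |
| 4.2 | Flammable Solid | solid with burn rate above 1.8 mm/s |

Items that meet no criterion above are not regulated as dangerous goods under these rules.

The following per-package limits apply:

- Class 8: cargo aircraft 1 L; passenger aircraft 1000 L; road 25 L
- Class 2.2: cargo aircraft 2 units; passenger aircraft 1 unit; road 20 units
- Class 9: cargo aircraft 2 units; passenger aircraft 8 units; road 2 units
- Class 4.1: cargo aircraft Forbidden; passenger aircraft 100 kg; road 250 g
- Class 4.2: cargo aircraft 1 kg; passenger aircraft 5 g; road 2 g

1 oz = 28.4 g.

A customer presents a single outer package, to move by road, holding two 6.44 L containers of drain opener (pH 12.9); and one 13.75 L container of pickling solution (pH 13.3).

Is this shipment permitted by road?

No

pH 12.9 meets the Class 8 criterion (Corrosive), so the drain opener is Class 8.
Pickling solution: pH 13.3 ≥ 11.5 → Class 8 (Corrosive).
Total Class 8: (two 6.44 L containers = 12.88 L) + 13.75 L = 26.63 L.
26.63 L > 25 L (road limit, Class 8) — over the limit.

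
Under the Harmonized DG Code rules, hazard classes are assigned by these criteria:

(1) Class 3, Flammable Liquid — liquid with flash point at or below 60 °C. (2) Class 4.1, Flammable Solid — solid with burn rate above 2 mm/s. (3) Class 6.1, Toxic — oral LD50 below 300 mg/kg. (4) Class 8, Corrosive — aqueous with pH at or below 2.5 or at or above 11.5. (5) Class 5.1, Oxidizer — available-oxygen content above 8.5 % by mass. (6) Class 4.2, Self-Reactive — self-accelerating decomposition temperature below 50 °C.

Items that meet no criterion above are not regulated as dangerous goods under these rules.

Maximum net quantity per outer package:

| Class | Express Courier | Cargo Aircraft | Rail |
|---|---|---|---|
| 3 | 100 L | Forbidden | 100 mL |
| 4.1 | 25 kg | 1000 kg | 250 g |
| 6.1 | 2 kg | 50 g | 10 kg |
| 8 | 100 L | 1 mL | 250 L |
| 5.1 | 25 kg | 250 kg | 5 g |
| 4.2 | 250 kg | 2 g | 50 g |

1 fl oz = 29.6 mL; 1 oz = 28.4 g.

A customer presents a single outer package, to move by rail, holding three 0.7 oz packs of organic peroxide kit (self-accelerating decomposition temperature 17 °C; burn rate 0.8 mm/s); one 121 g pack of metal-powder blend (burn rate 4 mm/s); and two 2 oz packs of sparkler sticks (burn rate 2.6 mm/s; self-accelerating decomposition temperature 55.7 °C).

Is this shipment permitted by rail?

Self-accelerating decomposition temperature 17 °C meets the Class 4.2 criterion (Self-Reactive), so the organic peroxide kit is Class 4.2.
The metal-powder blend has burn rate 4 mm/s, which is > 2 mm/s, so it is Class 4.1 (Flammable Solid).
With burn rate 2.6 mm/s (> 2 mm/s), the sparkler sticks fall in Class 4.1.
Class 4.2 quantity: three 0.7 oz packs = 59.64 g.
59.64 g exceeds the rail limit of 50 g for Class 4.2.
Total Class 4.1: 121 g + (two 2 oz packs = 113.6 g) = 234.6 g.
234.6 g is within the rail limit of 250 g for Class 4.1.

No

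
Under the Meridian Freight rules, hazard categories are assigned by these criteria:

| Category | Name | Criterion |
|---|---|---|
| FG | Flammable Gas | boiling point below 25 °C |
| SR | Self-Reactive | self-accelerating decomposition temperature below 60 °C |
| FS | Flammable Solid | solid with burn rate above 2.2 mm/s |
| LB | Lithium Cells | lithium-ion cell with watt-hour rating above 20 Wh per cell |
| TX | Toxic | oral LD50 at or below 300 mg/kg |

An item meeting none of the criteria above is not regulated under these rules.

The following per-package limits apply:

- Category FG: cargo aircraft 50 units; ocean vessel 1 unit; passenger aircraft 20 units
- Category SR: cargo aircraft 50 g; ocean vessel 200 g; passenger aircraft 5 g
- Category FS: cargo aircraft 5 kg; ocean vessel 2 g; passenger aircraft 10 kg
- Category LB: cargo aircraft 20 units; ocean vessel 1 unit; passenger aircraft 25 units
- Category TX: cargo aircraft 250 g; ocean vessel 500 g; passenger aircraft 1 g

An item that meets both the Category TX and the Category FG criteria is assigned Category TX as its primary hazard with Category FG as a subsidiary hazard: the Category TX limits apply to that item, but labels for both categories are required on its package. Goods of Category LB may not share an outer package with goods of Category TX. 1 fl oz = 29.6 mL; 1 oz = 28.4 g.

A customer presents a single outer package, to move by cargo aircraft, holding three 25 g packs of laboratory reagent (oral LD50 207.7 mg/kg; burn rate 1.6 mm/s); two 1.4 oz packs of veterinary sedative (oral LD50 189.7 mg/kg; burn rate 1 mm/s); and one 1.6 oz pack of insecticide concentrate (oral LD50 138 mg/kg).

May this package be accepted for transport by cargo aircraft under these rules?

The laboratory reagent has oral LD50 207.7 mg/kg, which is ≤ 300 mg/kg, so it is Category TX (Toxic).
Veterinary sedative: oral LD50 189.7 mg/kg ≤ 300 mg/kg → Category TX (Toxic).
Oral LD50 138 mg/kg meets the Category TX criterion (Toxic), so the insecticide concentrate is Category TX.
Category TX net quantity: (three 25 g packs = 75 g) + (two 1.4 oz packs = 79.52 g) + (one 1.6 oz pack = 45.44 g) = 199.96 g.
199.96 g ≤ 250 g (cargo aircraft limit, Category TX) — within limit.

Yes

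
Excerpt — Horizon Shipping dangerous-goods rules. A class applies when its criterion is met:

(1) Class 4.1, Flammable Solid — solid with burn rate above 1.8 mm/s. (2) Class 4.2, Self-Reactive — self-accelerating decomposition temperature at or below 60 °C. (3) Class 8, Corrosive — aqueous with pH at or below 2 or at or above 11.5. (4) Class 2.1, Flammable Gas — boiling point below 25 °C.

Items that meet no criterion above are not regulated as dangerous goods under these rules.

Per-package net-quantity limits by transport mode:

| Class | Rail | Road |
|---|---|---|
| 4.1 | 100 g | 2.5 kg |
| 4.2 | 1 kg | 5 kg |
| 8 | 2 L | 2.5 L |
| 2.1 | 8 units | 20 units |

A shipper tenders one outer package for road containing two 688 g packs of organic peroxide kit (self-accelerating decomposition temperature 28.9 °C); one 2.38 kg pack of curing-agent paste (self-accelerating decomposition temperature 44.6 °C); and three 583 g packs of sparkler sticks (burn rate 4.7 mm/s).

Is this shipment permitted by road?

Organic peroxide kit: self-accelerating decomposition temperature 28.9 °C ≤ 60 °C → Class 4.2 (Self-Reactive).
The curing-agent paste has self-accelerating decomposition temperature 44.6 °C, which is ≤ 60 °C, so it is Class 4.2 (Self-Reactive).
Burn rate 4.7 mm/s meets the Class 4.1 criterion (Flammable Solid), so the sparkler sticks are Class 4.1.
Class 4.2 net quantity: (two 688 g packs = 1.376 kg) + 2.38 kg = 3.756 kg.
That is within the Class 4.2 road limit of 5 kg.
Class 4.1 quantity: three 583 g packs = 1.749 kg.
1.749 kg is within the road limit of 2.5 kg for Class 4.1.
Every hazard class is within its road limit and no segregation rule is violated.

Yes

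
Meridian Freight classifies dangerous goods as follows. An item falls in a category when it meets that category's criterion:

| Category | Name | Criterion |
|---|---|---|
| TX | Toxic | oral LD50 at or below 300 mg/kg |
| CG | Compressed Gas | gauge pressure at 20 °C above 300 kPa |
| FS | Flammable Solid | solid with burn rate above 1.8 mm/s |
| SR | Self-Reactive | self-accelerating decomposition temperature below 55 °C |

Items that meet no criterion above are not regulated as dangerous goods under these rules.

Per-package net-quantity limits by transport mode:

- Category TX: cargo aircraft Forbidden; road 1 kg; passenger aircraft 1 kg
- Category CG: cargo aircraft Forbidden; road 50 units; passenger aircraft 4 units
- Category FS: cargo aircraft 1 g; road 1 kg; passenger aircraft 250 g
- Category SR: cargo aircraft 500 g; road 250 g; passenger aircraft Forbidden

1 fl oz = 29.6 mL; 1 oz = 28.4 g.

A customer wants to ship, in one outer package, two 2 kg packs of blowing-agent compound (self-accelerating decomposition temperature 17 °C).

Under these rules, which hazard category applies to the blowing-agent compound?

Category SR

Blowing-agent compound: self-accelerating decomposition temperature 17 °C < 55 °C → Category SR (Self-Reactive).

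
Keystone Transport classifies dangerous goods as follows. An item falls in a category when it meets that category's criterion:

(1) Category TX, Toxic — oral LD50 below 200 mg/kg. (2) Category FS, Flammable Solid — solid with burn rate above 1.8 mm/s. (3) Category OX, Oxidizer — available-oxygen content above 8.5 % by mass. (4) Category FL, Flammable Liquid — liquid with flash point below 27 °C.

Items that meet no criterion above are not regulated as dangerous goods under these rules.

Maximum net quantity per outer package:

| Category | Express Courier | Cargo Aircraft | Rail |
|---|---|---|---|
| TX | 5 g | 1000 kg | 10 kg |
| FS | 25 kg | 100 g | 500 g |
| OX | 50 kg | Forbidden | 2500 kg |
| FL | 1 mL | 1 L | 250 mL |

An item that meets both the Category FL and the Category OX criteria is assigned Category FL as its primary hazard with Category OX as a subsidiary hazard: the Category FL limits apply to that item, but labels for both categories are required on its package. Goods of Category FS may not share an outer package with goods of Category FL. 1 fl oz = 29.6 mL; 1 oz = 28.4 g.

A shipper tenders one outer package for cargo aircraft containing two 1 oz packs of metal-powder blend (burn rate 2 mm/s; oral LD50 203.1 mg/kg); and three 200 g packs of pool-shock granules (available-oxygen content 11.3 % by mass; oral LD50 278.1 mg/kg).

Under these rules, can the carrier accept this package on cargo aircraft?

The metal-powder blend has burn rate 2 mm/s, which is > 1.8 mm/s, so it is Category FS (Flammable Solid).
Available-oxygen content 11.3 % by mass meets the Category OX criterion (Oxidizer), so the pool-shock granules are Category OX.
Category FS quantity: two 1 oz packs = 56.8 g.
56.8 g is within the cargo aircraft limit of 100 g for Category FS.
Category OX quantity: three 200 g packs = 600 g.
Category OX is Forbidden by cargo aircraft.
The segregation rule (Category FS with Category FL) does not apply to Category FS with Category OX.

No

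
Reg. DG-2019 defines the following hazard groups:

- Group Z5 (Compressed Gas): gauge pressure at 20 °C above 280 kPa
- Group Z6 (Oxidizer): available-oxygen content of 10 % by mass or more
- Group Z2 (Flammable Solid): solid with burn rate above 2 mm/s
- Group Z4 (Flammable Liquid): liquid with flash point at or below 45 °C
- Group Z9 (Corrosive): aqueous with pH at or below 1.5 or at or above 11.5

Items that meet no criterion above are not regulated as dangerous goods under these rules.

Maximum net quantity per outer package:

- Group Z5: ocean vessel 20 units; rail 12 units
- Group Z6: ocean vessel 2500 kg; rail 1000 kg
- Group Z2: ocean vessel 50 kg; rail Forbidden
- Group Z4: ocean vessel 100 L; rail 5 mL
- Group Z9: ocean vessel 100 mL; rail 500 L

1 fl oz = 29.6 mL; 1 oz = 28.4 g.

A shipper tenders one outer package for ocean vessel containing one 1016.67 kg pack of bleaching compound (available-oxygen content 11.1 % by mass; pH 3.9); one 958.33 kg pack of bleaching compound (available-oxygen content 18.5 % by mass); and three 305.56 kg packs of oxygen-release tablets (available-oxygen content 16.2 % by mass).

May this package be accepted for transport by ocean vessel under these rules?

No

With available-oxygen content 11.1 % by mass (≥ 10 % by mass), the bleaching compound falls in Group Z6.
Bleaching compound: available-oxygen content 18.5 % by mass ≥ 10 % by mass → Group Z6 (Oxidizer).
Oxygen-release tablets: available-oxygen content 16.2 % by mass ≥ 10 % by mass → Group Z6 (Oxidizer).
Group Z6 net quantity: 1016.67 kg + 958.33 kg + (three 305.56 kg packs = 916.68 kg) = 2891.68 kg.
2891.68 kg > 2500 kg (ocean vessel limit, Group Z6) — over the limit.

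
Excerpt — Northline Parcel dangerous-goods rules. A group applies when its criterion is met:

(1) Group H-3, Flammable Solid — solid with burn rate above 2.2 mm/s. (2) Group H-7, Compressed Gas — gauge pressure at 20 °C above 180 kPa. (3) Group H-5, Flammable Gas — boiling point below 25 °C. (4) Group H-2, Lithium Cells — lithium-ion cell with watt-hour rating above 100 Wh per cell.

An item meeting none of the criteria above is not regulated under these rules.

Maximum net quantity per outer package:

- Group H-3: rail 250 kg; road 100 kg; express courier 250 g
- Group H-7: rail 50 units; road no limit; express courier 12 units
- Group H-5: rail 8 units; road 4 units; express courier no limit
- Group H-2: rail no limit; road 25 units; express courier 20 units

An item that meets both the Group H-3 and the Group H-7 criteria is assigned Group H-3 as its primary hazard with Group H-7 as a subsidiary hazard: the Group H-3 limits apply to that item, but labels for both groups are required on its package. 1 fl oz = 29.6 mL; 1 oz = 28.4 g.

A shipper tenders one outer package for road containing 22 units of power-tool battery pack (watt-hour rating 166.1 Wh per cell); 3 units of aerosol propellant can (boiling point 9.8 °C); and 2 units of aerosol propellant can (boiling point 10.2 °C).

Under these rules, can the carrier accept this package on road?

No

The power-tool battery pack has watt-hour rating 166.1 Wh per cell, which is > 100 Wh per cell, so it is Group H-2 (Lithium Cells).
With boiling point 9.8 °C (< 25 °C), the aerosol propellant can falls in Group H-5.
Aerosol propellant can: boiling point 10.2 °C < 25 °C → Group H-5 (Flammable Gas).
Group H-5 net quantity: 3 units + 2 units = 5 units.
5 units exceeds the road limit of 4 units for Group H-5.
Group H-2 quantity: 22 units.
That is within the Group H-2 road limit of 25 units.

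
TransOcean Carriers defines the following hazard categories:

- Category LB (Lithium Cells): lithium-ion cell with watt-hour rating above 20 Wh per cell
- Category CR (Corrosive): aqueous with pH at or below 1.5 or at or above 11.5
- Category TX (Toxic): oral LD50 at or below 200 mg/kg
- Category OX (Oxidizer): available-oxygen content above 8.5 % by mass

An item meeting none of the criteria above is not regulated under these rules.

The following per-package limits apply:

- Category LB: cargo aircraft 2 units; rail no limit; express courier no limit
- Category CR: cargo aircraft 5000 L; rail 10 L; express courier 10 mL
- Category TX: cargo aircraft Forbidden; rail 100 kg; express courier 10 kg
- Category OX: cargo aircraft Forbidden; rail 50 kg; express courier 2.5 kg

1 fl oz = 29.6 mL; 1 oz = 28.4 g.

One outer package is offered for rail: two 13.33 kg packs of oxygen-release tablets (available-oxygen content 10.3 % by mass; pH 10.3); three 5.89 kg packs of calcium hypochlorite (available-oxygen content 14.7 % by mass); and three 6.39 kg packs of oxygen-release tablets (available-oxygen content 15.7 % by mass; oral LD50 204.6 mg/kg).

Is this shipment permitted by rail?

The oxygen-release tablets have available-oxygen content 10.3 % by mass, which is > 8.5 % by mass, so they are Category OX (Oxidizer).
Available-oxygen content 14.7 % by mass meets the Category OX criterion (Oxidizer), so the calcium hypochlorite is Category OX.
Oxygen-release tablets: available-oxygen content 15.7 % by mass > 8.5 % by mass → Category OX (Oxidizer).
Category OX net quantity: (two 13.33 kg packs = 26.66 kg) + (three 5.89 kg packs = 17.67 kg) + (three 6.39 kg packs = 19.17 kg) = 63.5 kg.
63.5 kg exceeds the rail limit of 50 kg for Category OX.

No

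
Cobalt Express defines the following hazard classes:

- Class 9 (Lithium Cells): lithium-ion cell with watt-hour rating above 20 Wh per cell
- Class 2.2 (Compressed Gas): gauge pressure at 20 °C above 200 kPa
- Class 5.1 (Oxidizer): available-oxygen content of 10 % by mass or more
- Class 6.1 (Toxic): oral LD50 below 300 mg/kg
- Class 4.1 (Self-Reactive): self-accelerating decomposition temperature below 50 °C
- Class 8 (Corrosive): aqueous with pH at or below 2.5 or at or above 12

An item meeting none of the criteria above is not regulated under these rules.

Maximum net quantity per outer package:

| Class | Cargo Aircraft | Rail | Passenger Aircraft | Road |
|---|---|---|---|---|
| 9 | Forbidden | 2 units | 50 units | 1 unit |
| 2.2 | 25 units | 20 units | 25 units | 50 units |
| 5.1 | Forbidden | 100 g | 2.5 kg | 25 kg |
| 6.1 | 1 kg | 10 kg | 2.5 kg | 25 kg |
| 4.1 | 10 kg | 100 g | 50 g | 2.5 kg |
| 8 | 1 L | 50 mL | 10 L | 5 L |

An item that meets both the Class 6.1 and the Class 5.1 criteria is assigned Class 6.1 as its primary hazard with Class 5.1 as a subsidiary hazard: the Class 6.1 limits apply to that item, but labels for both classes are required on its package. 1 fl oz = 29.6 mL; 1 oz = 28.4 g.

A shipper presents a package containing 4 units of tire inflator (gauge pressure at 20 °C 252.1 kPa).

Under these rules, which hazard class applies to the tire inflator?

Class 2.2

With gauge pressure at 20 °C 252.1 kPa (> 200 kPa), the tire inflator falls in Class 2.2.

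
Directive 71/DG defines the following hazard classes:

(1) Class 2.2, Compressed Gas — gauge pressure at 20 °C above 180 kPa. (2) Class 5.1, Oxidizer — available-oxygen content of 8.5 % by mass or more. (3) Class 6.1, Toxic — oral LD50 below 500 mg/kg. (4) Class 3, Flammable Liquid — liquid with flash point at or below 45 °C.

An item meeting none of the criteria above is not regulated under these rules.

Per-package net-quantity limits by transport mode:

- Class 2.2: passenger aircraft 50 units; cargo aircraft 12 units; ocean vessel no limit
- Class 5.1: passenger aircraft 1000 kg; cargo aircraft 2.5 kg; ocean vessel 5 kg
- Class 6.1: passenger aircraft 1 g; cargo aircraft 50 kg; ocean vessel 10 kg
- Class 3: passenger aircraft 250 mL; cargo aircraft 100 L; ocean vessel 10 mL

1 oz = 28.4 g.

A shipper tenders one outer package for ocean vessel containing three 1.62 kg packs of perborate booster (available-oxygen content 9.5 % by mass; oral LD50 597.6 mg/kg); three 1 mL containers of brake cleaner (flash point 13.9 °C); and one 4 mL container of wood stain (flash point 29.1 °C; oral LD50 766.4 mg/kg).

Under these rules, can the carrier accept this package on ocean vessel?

Available-oxygen content 9.5 % by mass meets the Class 5.1 criterion (Oxidizer), so the perborate booster is Class 5.1.
Flash point 13.9 °C meets the Class 3 criterion (Flammable Liquid), so the brake cleaner is Class 3.
The wood stain has flash point 29.1 °C, which is ≤ 45 °C, so it is Class 3 (Flammable Liquid).
Class 3 net quantity: (three 1 mL containers = 3 mL) + 4 mL = 7 mL.
7 mL ≤ 10 mL (ocean vessel limit, Class 3) — within limit.
Class 5.1 quantity: three 1.62 kg packs = 4.86 kg.
4.86 kg is within the ocean vessel limit of 5 kg for Class 5.1.
Every hazard class is within its ocean vessel limit and no segregation rule is violated.

Yes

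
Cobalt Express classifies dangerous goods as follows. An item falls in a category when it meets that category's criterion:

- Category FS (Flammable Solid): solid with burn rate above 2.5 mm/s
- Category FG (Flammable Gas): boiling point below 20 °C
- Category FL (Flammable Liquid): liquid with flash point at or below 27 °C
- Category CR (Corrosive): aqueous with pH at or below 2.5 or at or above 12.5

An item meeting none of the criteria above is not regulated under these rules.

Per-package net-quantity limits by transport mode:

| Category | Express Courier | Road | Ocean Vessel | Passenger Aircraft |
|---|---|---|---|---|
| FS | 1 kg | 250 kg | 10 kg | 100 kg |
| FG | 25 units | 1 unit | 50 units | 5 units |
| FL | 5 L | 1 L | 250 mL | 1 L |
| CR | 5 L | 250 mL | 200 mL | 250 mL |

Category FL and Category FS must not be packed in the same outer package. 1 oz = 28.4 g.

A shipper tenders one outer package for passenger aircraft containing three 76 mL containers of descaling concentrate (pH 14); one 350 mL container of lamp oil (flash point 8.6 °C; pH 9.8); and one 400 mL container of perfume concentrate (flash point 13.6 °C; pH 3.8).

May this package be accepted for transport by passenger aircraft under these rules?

Yes

The descaling concentrate has pH 14, which is ≥ 12.5, so it is Category CR (Corrosive).
With flash point 8.6 °C (≤ 27 °C), the lamp oil falls in Category FL.
With flash point 13.6 °C (≤ 27 °C), the perfume concentrate falls in Category FL.
Total Category FL: 350 mL + 400 mL = 750 mL.
750 mL is within the passenger aircraft limit of 1 L for Category FL.
Category CR quantity: three 76 mL containers = 228 mL.
That is within the Category CR passenger aircraft limit of 250 mL.
The segregation rule (Category FL with Category FS) does not apply to Category FL with Category CR.
Every hazard category is within its passenger aircraft limit and no segregation rule is violated.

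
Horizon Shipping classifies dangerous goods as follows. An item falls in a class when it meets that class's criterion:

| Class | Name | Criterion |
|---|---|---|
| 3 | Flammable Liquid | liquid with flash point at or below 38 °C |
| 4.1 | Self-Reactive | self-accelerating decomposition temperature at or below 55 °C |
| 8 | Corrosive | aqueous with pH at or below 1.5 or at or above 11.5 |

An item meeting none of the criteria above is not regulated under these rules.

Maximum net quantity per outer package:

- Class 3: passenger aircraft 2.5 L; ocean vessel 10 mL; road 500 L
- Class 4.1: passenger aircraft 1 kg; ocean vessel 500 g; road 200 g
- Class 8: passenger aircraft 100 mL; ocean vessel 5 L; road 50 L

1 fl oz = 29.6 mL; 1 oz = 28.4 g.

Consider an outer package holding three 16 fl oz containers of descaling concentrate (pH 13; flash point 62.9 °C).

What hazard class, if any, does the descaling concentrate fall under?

Class 8

Descaling concentrate: pH 13 ≥ 11.5 → Class 8 (Corrosive).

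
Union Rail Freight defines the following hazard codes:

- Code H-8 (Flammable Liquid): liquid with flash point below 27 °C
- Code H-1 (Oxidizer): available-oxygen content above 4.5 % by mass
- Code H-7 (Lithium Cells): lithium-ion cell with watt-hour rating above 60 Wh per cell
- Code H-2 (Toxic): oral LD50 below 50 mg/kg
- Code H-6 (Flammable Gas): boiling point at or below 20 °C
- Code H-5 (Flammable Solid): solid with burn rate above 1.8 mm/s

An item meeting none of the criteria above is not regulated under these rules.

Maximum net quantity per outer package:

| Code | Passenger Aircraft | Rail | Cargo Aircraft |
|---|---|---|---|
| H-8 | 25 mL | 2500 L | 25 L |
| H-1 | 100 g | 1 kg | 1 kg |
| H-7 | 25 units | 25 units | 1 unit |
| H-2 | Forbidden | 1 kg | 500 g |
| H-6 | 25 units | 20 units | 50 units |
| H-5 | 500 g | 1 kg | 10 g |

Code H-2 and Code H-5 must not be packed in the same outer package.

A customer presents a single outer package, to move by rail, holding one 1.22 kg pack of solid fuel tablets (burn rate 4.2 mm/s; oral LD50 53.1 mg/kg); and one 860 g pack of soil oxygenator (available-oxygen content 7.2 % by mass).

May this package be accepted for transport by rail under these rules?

No

Burn rate 4.2 mm/s meets the Code H-5 criterion (Flammable Solid), so the solid fuel tablets are Code H-5.
Available-oxygen content 7.2 % by mass meets the Code H-1 criterion (Oxidizer), so the soil oxygenator is Code H-1.
Code H-5 quantity: 1.22 kg.
1.22 kg exceeds the rail limit of 1 kg for Code H-5.
Code H-1 quantity: 860 g.
That is within the Code H-1 rail limit of 1 kg.
The segregation rule (Code H-2 with Code H-5) does not apply to Code H-5 with Code H-1.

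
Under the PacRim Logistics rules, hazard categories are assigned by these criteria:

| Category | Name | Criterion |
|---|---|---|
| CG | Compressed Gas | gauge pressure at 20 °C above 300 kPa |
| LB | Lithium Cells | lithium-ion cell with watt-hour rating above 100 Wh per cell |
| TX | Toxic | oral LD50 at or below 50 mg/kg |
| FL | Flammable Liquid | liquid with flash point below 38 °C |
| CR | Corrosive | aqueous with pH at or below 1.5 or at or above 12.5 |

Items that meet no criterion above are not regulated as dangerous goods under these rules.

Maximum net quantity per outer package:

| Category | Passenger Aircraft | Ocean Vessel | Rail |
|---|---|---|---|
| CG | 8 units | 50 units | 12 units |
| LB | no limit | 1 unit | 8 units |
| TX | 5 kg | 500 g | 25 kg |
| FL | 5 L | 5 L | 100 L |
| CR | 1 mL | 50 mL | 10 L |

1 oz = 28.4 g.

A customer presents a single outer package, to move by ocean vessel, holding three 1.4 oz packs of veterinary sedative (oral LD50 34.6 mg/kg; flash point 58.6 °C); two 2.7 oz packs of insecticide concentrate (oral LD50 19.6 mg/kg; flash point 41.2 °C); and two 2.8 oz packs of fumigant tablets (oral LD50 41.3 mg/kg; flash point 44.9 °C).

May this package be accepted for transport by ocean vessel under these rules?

Yes

Veterinary sedative: oral LD50 34.6 mg/kg ≤ 50 mg/kg → Category TX (Toxic).
Oral LD50 19.6 mg/kg meets the Category TX criterion (Toxic), so the insecticide concentrate is Category TX.
Oral LD50 41.3 mg/kg meets the Category TX criterion (Toxic), so the fumigant tablets are Category TX.
Total Category TX: (three 1.4 oz packs = 119.28 g) + (two 2.7 oz packs = 153.36 g) + (two 2.8 oz packs = 159.04 g) = 431.68 g.
That is within the Category TX ocean vessel limit of 500 g.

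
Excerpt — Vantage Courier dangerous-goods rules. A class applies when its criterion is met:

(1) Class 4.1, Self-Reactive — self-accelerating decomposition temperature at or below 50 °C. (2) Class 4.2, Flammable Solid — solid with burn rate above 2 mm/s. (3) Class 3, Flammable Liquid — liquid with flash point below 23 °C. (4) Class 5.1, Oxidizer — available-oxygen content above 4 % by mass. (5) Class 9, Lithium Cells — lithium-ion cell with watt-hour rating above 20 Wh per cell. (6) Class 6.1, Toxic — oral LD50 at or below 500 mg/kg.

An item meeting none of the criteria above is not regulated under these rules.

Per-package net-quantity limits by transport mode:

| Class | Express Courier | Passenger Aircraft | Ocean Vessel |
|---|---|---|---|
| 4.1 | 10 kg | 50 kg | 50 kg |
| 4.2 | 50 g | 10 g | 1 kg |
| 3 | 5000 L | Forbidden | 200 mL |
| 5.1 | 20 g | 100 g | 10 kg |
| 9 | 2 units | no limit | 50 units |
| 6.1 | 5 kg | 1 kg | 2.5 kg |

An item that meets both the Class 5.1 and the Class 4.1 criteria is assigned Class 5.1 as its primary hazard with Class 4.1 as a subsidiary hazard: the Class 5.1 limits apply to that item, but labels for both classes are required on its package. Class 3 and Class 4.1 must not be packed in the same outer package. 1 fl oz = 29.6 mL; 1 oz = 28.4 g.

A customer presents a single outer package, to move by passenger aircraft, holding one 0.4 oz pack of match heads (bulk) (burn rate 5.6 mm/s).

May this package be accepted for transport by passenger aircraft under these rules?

No

Burn rate 5.6 mm/s meets the Class 4.2 criterion (Flammable Solid), so the match heads (bulk) are Class 4.2.
Class 4.2 quantity: one 0.4 oz pack = 11.36 g.
11.36 g > 10 g (passenger aircraft limit, Class 4.2) — over the limit.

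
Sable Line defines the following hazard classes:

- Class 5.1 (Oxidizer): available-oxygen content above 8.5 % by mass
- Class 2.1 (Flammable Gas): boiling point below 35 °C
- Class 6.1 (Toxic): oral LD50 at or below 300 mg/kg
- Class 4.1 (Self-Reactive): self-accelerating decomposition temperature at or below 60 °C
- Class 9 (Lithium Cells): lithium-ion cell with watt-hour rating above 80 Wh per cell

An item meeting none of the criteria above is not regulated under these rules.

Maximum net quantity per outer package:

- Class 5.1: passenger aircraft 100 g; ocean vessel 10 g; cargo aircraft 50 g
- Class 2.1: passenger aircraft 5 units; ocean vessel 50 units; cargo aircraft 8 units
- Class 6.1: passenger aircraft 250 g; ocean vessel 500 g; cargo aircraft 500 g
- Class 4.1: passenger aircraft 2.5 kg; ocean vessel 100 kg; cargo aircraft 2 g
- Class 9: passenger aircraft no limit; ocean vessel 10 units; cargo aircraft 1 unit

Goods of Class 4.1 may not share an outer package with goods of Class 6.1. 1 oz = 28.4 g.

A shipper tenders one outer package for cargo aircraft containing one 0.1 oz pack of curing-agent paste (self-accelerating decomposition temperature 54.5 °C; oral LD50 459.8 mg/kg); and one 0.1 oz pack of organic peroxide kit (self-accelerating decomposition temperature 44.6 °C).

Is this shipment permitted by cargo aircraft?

Curing-agent paste: self-accelerating decomposition temperature 54.5 °C ≤ 60 °C → Class 4.1 (Self-Reactive).
Organic peroxide kit: self-accelerating decomposition temperature 44.6 °C ≤ 60 °C → Class 4.1 (Self-Reactive).
Class 4.1 net quantity: (one 0.1 oz pack = 2.84 g) + (one 0.1 oz pack = 2.84 g) = 5.68 g.
5.68 g exceeds the cargo aircraft limit of 2 g for Class 4.1.

No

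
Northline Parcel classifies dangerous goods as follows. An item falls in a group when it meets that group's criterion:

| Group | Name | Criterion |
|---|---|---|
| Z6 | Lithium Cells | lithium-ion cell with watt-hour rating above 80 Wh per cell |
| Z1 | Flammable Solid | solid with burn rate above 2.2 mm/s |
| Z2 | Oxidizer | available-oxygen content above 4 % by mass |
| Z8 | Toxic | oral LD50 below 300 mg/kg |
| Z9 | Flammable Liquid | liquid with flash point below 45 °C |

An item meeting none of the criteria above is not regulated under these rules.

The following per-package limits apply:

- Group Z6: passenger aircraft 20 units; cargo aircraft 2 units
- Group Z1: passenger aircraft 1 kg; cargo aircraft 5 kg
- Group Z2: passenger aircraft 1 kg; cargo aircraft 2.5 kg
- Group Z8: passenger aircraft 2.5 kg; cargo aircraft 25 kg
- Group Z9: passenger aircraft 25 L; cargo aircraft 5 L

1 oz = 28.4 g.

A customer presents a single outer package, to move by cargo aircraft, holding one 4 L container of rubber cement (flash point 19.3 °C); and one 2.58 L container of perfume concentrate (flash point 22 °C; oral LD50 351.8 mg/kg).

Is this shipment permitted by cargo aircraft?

The rubber cement has flash point 19.3 °C, which is < 45 °C, so it is Group Z9 (Flammable Liquid).
Perfume concentrate: flash point 22 °C < 45 °C → Group Z9 (Flammable Liquid).
Total Group Z9: 4 L + 2.58 L = 6.58 L.
That exceeds the Group Z9 cargo aircraft limit of 5 L.

No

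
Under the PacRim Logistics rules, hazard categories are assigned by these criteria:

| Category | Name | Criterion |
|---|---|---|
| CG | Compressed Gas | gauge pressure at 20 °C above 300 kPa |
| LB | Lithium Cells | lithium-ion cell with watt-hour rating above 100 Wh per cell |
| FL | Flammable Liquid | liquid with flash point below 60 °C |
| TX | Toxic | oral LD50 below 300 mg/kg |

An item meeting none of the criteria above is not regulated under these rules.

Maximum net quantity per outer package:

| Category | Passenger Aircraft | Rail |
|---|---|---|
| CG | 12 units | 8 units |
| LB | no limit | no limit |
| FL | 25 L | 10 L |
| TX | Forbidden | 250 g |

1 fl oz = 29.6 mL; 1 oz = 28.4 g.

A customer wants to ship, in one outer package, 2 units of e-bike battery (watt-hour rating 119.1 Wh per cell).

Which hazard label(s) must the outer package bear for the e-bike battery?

Watt-hour rating 119.1 Wh per cell meets the Category LB criterion (Lithium Cells), so the e-bike battery is Category LB.
Only the Category LB label is required.

Category LB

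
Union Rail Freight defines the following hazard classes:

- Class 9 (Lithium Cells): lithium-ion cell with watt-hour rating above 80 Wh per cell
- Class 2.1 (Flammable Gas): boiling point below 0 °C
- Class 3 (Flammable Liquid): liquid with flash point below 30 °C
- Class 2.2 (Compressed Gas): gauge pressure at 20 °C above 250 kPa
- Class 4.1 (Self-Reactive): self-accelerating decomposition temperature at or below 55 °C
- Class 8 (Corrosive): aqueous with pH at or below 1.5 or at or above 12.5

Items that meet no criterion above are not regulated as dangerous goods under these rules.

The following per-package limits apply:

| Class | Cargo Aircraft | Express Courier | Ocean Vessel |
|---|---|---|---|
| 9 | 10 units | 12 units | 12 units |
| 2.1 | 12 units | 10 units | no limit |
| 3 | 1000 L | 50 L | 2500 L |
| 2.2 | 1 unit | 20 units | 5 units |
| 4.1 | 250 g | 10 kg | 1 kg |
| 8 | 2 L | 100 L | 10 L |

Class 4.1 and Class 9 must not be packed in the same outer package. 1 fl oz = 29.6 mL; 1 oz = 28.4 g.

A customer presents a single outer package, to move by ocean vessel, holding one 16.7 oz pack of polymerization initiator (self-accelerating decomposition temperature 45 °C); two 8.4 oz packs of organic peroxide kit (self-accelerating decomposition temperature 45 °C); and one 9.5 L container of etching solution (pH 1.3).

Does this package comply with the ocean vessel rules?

Yes

Self-accelerating decomposition temperature 45 °C meets the Class 4.1 criterion (Self-Reactive), so the polymerization initiator is Class 4.1.
Organic peroxide kit: self-accelerating decomposition temperature 45 °C ≤ 55 °C → Class 4.1 (Self-Reactive).
Etching solution: pH 1.3 ≤ 1.5 → Class 8 (Corrosive).
Class 4.1 net quantity: (one 16.7 oz pack = 474.28 g) + (two 8.4 oz packs = 477.12 g) = 951.4 g.
951.4 g is within the ocean vessel limit of 1 kg for Class 4.1.
Class 8 quantity: 9.5 L.
9.5 L ≤ 10 L (ocean vessel limit, Class 8) — within limit.
The segregation rule (Class 4.1 with Class 9) does not apply to Class 4.1 with Class 8.
Every hazard class is within its ocean vessel limit and no segregation rule is violated.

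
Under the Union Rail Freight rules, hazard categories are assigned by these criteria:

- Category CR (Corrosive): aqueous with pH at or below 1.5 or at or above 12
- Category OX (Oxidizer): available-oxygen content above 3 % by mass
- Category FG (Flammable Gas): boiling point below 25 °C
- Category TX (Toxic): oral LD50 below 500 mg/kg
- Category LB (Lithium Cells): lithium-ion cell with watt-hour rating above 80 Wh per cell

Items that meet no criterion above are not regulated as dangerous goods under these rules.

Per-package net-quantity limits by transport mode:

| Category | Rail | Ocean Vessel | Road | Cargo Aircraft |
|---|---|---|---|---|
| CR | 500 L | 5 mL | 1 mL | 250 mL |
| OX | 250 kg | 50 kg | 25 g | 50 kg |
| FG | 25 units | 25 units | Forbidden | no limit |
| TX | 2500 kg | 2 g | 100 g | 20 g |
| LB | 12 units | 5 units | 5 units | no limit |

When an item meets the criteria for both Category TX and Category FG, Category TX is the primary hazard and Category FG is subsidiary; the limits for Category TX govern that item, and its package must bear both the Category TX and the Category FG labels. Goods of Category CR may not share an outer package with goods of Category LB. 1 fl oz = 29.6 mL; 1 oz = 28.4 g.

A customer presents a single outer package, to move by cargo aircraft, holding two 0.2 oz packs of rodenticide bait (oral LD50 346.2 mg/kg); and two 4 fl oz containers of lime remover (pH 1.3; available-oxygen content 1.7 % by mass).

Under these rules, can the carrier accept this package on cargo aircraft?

Yes

Rodenticide bait: oral LD50 346.2 mg/kg < 500 mg/kg → Category TX (Toxic).
With pH 1.3 (≤ 1.5), the lime remover falls in Category CR.
Category CR quantity: two 4 fl oz containers = 236.8 mL.
That is within the Category CR cargo aircraft limit of 250 mL.
Category TX quantity: two 0.2 oz packs = 11.36 g.
11.36 g is within the cargo aircraft limit of 20 g for Category TX.
The segregation rule (Category CR with Category LB) does not apply to Category CR with Category TX.
Every hazard category is within its cargo aircraft limit and no segregation rule is violated.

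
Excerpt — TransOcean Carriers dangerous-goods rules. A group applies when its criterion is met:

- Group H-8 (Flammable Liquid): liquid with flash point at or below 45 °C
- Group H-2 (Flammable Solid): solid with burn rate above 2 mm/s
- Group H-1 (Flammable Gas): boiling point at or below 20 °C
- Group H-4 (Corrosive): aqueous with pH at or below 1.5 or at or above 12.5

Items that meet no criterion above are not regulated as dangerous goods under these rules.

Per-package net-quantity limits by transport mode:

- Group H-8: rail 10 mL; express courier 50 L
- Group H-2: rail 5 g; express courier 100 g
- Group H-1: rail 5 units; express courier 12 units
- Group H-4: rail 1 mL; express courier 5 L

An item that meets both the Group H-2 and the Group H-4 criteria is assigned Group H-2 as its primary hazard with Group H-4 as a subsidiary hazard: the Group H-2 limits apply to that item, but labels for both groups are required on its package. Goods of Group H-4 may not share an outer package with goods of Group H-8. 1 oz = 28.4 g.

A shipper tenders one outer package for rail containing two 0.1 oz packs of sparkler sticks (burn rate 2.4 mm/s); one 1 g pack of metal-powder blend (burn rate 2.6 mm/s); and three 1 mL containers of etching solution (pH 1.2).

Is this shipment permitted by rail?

No

The sparkler sticks have burn rate 2.4 mm/s, which is > 2 mm/s, so they are Group H-2 (Flammable Solid).
Burn rate 2.6 mm/s meets the Group H-2 criterion (Flammable Solid), so the metal-powder blend is Group H-2.
Etching solution: pH 1.2 ≤ 1.5 → Group H-4 (Corrosive).
Group H-4 quantity: three 1 mL containers = 3 mL.
3 mL > 1 mL (rail limit, Group H-4) — over the limit.
Total Group H-2: (two 0.1 oz packs = 5.68 g) + 1 g = 6.68 g.
That exceeds the Group H-2 rail limit of 5 g.
The segregation rule (Group H-4 with Group H-8) does not apply to Group H-4 with Group H-2.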